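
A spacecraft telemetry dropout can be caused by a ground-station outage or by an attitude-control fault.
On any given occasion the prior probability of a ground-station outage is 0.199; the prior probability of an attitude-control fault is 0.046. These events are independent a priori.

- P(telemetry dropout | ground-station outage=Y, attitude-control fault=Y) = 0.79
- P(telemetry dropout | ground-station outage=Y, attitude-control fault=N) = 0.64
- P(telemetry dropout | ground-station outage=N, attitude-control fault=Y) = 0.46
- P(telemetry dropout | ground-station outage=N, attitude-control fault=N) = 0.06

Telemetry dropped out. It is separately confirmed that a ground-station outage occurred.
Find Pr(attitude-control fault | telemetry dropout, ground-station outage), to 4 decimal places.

Pr(attitude-control fault | telemetry dropout, ground-station outage) ≈ 0.0562

P(telemetry dropout | ground-station outage) = 0.64*0.954 + 0.79*0.046 = 0.610560 + 0.036340 = 0.646900
Restricting to configurations with attitude-control fault present: 0.79*0.046 = 0.036340.
Hence the posterior is 0.036340/0.646900 ≈ 0.0562.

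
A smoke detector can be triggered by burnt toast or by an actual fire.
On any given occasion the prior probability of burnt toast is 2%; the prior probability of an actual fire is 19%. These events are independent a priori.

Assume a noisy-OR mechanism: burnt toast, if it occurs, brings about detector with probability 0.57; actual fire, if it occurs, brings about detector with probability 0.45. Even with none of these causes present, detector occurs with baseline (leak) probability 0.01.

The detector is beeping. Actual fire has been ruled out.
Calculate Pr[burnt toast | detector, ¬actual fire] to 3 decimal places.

Under noisy-OR, P(detector | causes) = 1 − (1−0.01)·∏(1−qᵢ) over the active causes.
By total probability over both values of burnt toast:
  P(detector | ¬actual fire) = 0.01×0.98 + 0.5743×0.02
        = 0.009800 + 0.011486 = 0.021286
Keeping only the burnt toast-present terms gives 0.011486, so
  P(burnt toast | detector, ¬actual fire) = 0.011486 / 0.021286 ≈ 0.540

Pr[burnt toast | detector, ¬actual fire] ≈ 0.540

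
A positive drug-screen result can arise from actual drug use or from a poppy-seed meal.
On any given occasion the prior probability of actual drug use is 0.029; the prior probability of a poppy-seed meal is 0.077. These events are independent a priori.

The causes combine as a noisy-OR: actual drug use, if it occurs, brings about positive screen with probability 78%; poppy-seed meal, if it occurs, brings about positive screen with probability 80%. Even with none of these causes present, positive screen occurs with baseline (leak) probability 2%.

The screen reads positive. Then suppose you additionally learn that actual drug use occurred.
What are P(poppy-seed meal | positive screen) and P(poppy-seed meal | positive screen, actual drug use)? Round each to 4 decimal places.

P(poppy-seed meal | positive screen) ≈ 0.6153; P(poppy-seed meal | positive screen, actual drug use) ≈ 0.0924

Under noisy-OR, P(positive screen | causes) = 1 − (1−0.02)·∏(1−qᵢ) over the active causes.
By total probability over the 4 (actual drug use, poppy-seed meal) configurations:
  P(positive screen) = 0.02×0.971×0.923 + 0.804×0.971×0.077 + 0.7844×0.029×0.923 + 0.95688×0.029×0.077
        = 0.017925 + 0.060113 + 0.020996 + 0.002137 = 0.101171
Configurations with poppy-seed meal contribute 0.062250, so
  P(poppy-seed meal | positive screen) = 0.062250 / 0.101171 ≈ 0.6153

With the extra evidence:
P(positive screen | actual drug use) = 0.7844×0.923 + 0.95688×0.077 = 0.724001 + 0.073680 = 0.797681
Restricting to configurations with poppy-seed meal present: 0.95688×0.077 = 0.073680.
Hence the posterior is 0.073680/0.797681 ≈ 0.0924.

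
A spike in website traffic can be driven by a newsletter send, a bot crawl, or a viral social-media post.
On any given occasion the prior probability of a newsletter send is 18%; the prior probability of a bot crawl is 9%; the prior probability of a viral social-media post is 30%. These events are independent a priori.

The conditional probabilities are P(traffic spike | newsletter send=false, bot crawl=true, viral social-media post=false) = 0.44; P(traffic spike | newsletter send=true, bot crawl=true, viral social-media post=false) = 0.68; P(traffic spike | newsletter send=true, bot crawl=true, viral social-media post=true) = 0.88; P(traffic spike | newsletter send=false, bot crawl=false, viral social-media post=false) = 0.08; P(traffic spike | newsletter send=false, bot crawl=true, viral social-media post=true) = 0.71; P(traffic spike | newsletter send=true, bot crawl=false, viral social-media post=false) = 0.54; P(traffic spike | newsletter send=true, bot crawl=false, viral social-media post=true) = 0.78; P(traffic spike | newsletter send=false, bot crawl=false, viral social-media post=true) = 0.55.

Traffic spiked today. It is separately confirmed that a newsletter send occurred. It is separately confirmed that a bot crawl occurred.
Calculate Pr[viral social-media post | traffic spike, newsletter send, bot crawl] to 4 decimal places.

Enumerate both values of viral social-media post and weight by the priors:
  P(traffic spike | newsletter send, bot crawl) = 0.68·0.7 + 0.88·0.3
        = 0.476000 + 0.264000 = 0.740000
The terms with viral social-media post present sum to 0.264000, so
  P(viral social-media post | traffic spike, newsletter send, bot crawl) = 0.264000 / 0.740000 ≈ 0.3568

Pr[viral social-media post | traffic spike, newsletter send, bot crawl] ≈ 0.3568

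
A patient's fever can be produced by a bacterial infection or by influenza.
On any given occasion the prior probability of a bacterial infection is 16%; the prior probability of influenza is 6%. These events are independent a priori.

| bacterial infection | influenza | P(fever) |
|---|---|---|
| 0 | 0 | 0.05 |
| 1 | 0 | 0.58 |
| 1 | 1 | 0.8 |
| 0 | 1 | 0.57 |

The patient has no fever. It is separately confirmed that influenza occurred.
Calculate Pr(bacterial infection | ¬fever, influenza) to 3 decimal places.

Pr(bacterial infection | ¬fever, influenza) ≈ 0.081

P(¬fever | influenza) = 0.43·0.84 + 0.2·0.16 = 0.361200 + 0.032000 = 0.393200
Restricting to configurations with bacterial infection present: 0.2·0.16 = 0.032000.
So P(bacterial infection | ¬fever, influenza) = 0.032000/0.393200 ≈ 0.081.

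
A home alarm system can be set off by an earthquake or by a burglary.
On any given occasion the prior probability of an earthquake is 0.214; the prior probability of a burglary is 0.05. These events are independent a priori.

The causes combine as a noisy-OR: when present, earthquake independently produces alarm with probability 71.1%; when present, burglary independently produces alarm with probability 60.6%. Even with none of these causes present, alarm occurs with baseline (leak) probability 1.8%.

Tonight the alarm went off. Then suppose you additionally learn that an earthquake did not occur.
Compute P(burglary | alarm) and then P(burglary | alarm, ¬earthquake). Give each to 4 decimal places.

P(burglary | alarm) ≈ 0.1744; P(burglary | alarm, ¬earthquake) ≈ 0.6419

Under noisy-OR, P(alarm | causes) = 1 − (1−0.018)·∏(1−qᵢ) over the active causes.
For the numerator, keep only burglary=true terms: 0.024095 + 0.009504 = 0.033599
Normalizer over all consistent configurations: 0.018*0.786*0.95 + 0.613092*0.786*0.05 + 0.716202*0.214*0.95 + 0.888184*0.214*0.05 = 0.192644
Posterior = 0.033599 / 0.192644 ≈ 0.1744

Now condition on the additional information:
Enumerate both values of burglary and weight by the priors:
  P(alarm | ¬earthquake) = 0.018·0.95 + 0.613092·0.05
        = 0.017100 + 0.030655 = 0.047755
The terms with burglary present sum to 0.030655, so
  P(burglary | alarm, ¬earthquake) = 0.030655 / 0.047755 ≈ 0.6419
With earthquake excluded, burglary must carry more of the explanatory weight for the alarm.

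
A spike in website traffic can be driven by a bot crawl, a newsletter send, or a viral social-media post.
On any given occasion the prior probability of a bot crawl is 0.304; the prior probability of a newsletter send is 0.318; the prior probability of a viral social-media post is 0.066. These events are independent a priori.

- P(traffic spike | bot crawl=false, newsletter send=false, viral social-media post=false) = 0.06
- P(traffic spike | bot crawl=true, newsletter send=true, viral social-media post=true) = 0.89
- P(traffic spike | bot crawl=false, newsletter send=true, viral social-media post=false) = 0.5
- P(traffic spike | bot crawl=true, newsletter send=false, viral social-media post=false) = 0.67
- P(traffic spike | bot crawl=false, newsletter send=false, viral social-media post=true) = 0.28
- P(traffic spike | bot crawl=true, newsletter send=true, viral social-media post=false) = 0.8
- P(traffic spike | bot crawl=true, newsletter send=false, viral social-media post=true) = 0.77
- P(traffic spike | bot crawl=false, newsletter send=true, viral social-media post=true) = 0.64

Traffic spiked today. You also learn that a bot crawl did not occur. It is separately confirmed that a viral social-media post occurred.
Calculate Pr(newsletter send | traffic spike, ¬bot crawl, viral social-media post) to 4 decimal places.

Enumerate both values of newsletter send and weight by the priors:
  P(traffic spike | ¬bot crawl, viral social-media post) = 0.28·0.682 + 0.64·0.318
        = 0.190960 + 0.203520 = 0.394480
The terms with newsletter send present sum to 0.203520, so
  P(newsletter send | traffic spike, ¬bot crawl, viral social-media post) = 0.203520 / 0.394480 ≈ 0.5159

Pr(newsletter send | traffic spike, ¬bot crawl, viral social-media post) ≈ 0.5159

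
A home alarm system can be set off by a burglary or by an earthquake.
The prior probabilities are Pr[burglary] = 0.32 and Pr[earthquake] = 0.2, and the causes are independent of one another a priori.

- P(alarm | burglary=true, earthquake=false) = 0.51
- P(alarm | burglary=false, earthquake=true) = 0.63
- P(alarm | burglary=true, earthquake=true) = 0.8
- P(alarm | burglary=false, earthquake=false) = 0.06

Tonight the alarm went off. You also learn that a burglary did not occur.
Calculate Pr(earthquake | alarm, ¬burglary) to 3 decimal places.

Pr(earthquake | alarm, ¬burglary) ≈ 0.724

By total probability over both values of earthquake:
  P(alarm | ¬burglary) = 0.06×0.8 + 0.63×0.2
        = 0.048000 + 0.126000 = 0.174000
The terms with earthquake present sum to 0.126000, so
  P(earthquake | alarm, ¬burglary) = 0.126000 / 0.174000 ≈ 0.724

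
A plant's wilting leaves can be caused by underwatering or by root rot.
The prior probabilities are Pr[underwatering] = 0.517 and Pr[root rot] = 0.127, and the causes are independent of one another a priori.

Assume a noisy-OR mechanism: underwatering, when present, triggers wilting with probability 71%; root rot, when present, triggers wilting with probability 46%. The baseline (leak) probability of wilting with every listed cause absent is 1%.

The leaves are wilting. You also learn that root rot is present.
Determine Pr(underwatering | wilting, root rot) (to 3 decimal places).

Pr(underwatering | wilting, root rot) ≈ 0.660

Under noisy-OR, P(wilting | causes) = 1 − (1−0.01)·∏(1−qᵢ) over the active causes.
P(wilting | root rot) = 0.4654·0.483 + 0.844966·0.517 = 0.224788 + 0.436847 = 0.661635
Restricting to configurations with underwatering present: 0.844966·0.517 = 0.436847.
P(underwatering | wilting, root rot) = 0.436847 / 0.661635 ≈ 0.660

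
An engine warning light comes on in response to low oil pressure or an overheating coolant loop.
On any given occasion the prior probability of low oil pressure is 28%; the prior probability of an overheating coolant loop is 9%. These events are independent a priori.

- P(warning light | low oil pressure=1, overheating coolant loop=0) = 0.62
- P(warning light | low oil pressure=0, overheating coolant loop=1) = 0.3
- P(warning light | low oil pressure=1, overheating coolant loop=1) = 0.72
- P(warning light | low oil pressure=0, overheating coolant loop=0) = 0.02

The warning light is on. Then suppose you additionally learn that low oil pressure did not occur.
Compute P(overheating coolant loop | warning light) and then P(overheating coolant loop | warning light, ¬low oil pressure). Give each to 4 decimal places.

P(overheating coolant loop | warning light) ≈ 0.1801; P(overheating coolant loop | warning light, ¬low oil pressure) ≈ 0.5973

Sum P(warning light|·) weighted by the priors over the 4 (low oil pressure, overheating coolant loop) configurations:
  P(warning light) = 0.02·0.72·0.91 + 0.3·0.72·0.09 + 0.62·0.28·0.91 + 0.72·0.28·0.09
        = 0.013104 + 0.019440 + 0.157976 + 0.018144 = 0.208664
Keeping only the overheating coolant loop-present terms gives 0.037584, so
  P(overheating coolant loop | warning light) = 0.037584 / 0.208664 ≈ 0.1801

Now also conditioning on low oil pressure≠true:
Weight on overheating coolant loop=true, given the evidence: 0.3·0.09 = 0.027000
The normalizing constant is 0.02·0.91 + 0.3·0.09 = 0.045200
P(overheating coolant loop | warning light, ¬low oil pressure) = 0.027000/0.045200 ≈ 0.5973
Ruling out low oil pressure raises the posterior on overheating coolant loop — the flip side of explaining away.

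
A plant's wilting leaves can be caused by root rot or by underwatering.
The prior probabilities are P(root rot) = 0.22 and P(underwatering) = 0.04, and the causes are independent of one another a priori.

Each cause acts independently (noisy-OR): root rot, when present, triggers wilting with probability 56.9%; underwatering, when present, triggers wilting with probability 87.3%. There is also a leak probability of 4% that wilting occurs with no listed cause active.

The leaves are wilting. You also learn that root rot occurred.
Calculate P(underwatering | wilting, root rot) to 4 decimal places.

Under noisy-OR, P(wilting | causes) = 1 − (1−0.04)·∏(1−qᵢ) over the active causes.
Weight on underwatering=true, given the evidence: 0.947452·0.04 = 0.037898
The normalizing constant is 0.58624·0.96 + 0.947452·0.04 = 0.600688
Posterior = 0.037898 / 0.600688 ≈ 0.0631

P(underwatering | wilting, root rot) ≈ 0.0631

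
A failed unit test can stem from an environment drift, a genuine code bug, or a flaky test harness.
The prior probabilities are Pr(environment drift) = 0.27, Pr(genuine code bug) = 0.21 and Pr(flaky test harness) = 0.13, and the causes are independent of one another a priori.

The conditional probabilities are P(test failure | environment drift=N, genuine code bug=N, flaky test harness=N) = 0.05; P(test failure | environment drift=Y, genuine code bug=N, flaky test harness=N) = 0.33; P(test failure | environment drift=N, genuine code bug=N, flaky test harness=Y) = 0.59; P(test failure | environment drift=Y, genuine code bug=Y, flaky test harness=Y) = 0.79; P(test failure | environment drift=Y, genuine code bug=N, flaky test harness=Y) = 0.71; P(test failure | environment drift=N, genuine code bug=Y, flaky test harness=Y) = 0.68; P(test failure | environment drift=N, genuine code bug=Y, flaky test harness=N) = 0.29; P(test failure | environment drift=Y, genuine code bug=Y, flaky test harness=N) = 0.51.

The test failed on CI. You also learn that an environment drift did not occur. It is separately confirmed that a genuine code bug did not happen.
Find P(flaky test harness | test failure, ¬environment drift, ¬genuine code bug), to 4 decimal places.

P(flaky test harness | test failure, ¬environment drift, ¬genuine code bug) ≈ 0.6381

For the numerator, keep only flaky test harness=true terms: 0.59×0.13 = 0.076700
Normalizer over all consistent configurations: 0.05×0.87 + 0.59×0.13 = 0.120200
Posterior = 0.076700 / 0.120200 ≈ 0.6381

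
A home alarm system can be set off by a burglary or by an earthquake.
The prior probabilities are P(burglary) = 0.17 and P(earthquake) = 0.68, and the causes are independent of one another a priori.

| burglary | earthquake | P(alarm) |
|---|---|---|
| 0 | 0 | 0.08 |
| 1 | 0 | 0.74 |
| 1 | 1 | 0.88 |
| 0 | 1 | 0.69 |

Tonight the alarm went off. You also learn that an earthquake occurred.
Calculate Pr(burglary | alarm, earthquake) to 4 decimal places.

P(alarm | earthquake) = 0.69·0.83 + 0.88·0.17 = 0.572700 + 0.149600 = 0.722300
Restricting to configurations with burglary present: 0.88·0.17 = 0.149600.
So P(burglary | alarm, earthquake) = 0.149600/0.722300 ≈ 0.2071.

Pr(burglary | alarm, earthquake) ≈ 0.2071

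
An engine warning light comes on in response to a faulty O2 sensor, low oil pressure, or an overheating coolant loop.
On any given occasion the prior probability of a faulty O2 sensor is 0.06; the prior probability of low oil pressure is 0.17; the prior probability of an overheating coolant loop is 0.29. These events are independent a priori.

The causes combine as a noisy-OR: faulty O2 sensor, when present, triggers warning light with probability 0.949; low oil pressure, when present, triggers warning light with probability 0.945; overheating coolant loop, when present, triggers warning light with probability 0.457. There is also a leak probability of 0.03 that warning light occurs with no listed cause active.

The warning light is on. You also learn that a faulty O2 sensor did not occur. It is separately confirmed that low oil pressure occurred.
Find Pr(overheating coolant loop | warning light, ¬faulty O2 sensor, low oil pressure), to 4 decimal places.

Under noisy-OR, P(warning light | causes) = 1 − (1−0.03)·∏(1−qᵢ) over the active causes.
Enumerate both values of overheating coolant loop and weight by the priors:
  P(warning light | ¬faulty O2 sensor, low oil pressure) = 0.94665×0.71 + 0.971031×0.29
        = 0.672121 + 0.281599 = 0.953720
The terms with overheating coolant loop present sum to 0.281599, so
  P(overheating coolant loop | warning light, ¬faulty O2 sensor, low oil pressure) = 0.281599 / 0.953720 ≈ 0.2953

Pr(overheating coolant loop | warning light, ¬faulty O2 sensor, low oil pressure) ≈ 0.2953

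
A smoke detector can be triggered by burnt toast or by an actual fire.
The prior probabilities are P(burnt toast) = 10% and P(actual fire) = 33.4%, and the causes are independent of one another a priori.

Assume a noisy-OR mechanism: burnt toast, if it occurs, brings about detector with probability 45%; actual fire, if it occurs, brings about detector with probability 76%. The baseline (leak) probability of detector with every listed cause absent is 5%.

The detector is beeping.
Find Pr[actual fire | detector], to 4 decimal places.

Under noisy-OR, P(detector | causes) = 1 − (1−0.05)·∏(1−qᵢ) over the active causes.
Enumerate the 4 (burnt toast, actual fire) configurations and weight by the priors:
  P(detector) = 0.05·0.9·0.666 + 0.772·0.9·0.334 + 0.4775·0.1·0.666 + 0.8746·0.1·0.334
        = 0.029970 + 0.232063 + 0.031802 + 0.029212 = 0.323047
Keeping only the actual fire-present terms gives 0.261275, so
  P(actual fire | detector) = 0.261275 / 0.323047 ≈ 0.8088

Pr[actual fire | detector] ≈ 0.8088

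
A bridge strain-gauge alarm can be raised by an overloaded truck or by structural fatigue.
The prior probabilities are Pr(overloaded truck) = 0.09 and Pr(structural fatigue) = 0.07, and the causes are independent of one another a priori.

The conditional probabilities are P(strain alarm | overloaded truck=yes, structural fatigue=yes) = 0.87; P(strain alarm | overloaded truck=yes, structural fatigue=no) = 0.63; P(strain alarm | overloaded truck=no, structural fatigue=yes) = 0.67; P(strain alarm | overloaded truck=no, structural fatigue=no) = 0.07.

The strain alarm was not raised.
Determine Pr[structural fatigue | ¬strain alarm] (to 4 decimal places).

Pr[structural fatigue | ¬strain alarm] ≈ 0.0260

Enumerate the 4 (overloaded truck, structural fatigue) configurations and weight by the priors:
  P(¬strain alarm) = 0.93*0.91*0.93 + 0.33*0.91*0.07 + 0.37*0.09*0.93 + 0.13*0.09*0.07
        = 0.787059 + 0.021021 + 0.030969 + 0.000819 = 0.839868
The terms with structural fatigue present sum to 0.021840, so
  P(structural fatigue | ¬strain alarm) = 0.021840 / 0.839868 ≈ 0.0260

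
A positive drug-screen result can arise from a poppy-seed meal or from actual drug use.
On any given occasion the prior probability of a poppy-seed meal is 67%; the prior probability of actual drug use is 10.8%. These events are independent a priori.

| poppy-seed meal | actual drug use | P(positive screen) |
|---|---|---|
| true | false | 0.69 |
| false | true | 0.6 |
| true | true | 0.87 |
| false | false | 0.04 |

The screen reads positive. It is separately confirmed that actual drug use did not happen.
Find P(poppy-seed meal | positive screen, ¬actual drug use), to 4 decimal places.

P(positive screen | ¬actual drug use) = 0.04×0.33 + 0.69×0.67 = 0.013200 + 0.462300 = 0.475500
The poppy-seed meal-present share is 0.69×0.67 = 0.462300.
So P(poppy-seed meal | positive screen, ¬actual drug use) = 0.462300/0.475500 ≈ 0.9722.

P(poppy-seed meal | positive screen, ¬actual drug use) ≈ 0.9722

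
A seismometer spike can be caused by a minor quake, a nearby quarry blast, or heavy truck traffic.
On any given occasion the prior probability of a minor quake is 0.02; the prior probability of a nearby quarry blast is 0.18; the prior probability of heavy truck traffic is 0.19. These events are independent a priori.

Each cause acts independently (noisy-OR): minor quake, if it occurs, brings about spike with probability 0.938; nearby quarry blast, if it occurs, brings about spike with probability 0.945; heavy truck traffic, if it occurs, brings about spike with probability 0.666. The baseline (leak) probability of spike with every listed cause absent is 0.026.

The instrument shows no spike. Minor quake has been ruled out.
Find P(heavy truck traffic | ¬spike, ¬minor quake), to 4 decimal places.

Under noisy-OR, P(spike | causes) = 1 − (1−0.026)·∏(1−qᵢ) over the active causes.
Numerator (weight on configurations with heavy truck traffic): 0.050684 + 0.000612 = 0.051296
The normalizing constant is 0.974·0.82·0.81 + 0.325316·0.82·0.19 + 0.05357·0.18·0.81 + 0.017892·0.18·0.19 = 0.706038
P(heavy truck traffic | ¬spike, ¬minor quake) = 0.051296/0.706038 ≈ 0.0727

P(heavy truck traffic | ¬spike, ¬minor quake) ≈ 0.0727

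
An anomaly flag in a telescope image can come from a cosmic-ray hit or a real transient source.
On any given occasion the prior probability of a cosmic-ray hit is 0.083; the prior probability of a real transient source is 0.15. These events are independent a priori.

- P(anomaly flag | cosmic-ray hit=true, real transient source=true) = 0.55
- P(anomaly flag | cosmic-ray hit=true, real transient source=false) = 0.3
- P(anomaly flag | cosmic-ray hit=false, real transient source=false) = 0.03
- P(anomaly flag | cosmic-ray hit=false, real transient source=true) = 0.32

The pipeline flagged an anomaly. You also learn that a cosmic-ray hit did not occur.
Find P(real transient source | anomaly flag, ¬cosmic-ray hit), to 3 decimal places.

P(anomaly flag | ¬cosmic-ray hit) = 0.03·0.85 + 0.32·0.15 = 0.025500 + 0.048000 = 0.073500
Restricting to configurations with real transient source present: 0.32·0.15 = 0.048000.
Hence the posterior is 0.048000/0.073500 ≈ 0.653.

P(real transient source | anomaly flag, ¬cosmic-ray hit) ≈ 0.653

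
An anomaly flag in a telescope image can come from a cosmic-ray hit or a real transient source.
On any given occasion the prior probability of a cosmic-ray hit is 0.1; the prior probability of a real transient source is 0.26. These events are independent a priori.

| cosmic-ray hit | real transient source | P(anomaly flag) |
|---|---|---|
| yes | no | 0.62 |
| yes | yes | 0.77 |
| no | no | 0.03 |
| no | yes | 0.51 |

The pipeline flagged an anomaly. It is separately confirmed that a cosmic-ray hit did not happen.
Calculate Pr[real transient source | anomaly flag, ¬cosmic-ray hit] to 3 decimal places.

Pr[real transient source | anomaly flag, ¬cosmic-ray hit] ≈ 0.857

P(anomaly flag | ¬cosmic-ray hit) = 0.03×0.74 + 0.51×0.26 = 0.022200 + 0.132600 = 0.154800
The real transient source-present share is 0.51×0.26 = 0.132600.
So P(real transient source | anomaly flag, ¬cosmic-ray hit) = 0.132600/0.154800 ≈ 0.857.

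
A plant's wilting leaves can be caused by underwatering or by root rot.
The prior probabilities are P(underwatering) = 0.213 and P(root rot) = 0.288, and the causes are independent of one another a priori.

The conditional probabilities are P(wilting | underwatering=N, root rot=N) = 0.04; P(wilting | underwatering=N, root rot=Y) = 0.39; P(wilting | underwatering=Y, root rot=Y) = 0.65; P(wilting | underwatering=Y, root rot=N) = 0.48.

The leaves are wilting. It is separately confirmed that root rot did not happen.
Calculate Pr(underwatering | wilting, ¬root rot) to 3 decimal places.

Weight on underwatering=true, given the evidence: 0.48*0.213 = 0.102240
The normalizing constant is 0.04*0.787 + 0.48*0.213 = 0.133720
Posterior = 0.102240 / 0.133720 ≈ 0.765

Pr(underwatering | wilting, ¬root rot) ≈ 0.765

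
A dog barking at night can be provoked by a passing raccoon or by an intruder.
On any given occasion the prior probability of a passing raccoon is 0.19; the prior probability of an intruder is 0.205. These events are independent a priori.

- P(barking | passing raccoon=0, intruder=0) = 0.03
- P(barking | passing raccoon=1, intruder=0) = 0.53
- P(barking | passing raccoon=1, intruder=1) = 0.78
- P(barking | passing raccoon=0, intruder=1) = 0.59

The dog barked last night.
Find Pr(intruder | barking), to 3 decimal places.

Pr(intruder | barking) ≈ 0.564

Sum P(barking|·) weighted by the priors over the 4 (passing raccoon, intruder) configurations:
  P(barking) = 0.03·0.81·0.795 + 0.59·0.81·0.205 + 0.53·0.19·0.795 + 0.78·0.19·0.205
        = 0.019319 + 0.097969 + 0.080057 + 0.030381 = 0.227726
Keeping only the intruder-present terms gives 0.128350, so
  P(intruder | barking) = 0.128350 / 0.227726 ≈ 0.564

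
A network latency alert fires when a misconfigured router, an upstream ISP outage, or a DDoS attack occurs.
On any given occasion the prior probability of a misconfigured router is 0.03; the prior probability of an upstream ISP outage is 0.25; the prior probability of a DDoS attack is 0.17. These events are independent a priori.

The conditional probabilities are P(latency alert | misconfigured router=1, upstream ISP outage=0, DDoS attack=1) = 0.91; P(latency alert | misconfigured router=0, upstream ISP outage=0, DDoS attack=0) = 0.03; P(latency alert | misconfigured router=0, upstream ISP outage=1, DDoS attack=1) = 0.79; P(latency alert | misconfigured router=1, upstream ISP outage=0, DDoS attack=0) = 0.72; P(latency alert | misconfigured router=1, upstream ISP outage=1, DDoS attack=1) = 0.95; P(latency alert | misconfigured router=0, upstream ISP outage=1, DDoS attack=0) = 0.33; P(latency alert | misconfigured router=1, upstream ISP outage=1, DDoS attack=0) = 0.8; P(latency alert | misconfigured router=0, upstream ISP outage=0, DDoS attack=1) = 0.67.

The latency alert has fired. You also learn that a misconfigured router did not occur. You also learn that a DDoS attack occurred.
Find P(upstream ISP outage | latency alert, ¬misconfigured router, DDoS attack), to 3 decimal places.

For the numerator, keep only upstream ISP outage=true terms: 0.79·0.25 = 0.197500
Normalizer over all consistent configurations: 0.67·0.75 + 0.79·0.25 = 0.700000
Posterior = 0.197500 / 0.700000 ≈ 0.282

P(upstream ISP outage | latency alert, ¬misconfigured router, DDoS attack) ≈ 0.282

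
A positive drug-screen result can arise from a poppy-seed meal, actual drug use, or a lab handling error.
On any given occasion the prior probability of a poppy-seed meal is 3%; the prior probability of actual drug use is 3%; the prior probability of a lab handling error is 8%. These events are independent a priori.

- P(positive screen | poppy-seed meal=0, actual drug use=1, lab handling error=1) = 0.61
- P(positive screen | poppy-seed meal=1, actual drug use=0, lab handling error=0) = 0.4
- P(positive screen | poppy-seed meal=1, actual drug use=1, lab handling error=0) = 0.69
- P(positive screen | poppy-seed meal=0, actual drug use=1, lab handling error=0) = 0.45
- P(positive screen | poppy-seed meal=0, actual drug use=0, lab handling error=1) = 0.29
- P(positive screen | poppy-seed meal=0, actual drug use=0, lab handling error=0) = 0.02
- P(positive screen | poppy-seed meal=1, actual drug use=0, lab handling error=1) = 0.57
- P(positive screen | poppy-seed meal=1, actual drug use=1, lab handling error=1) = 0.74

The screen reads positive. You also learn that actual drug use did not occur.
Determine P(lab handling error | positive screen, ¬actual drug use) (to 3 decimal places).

P(lab handling error | positive screen, ¬actual drug use) ≈ 0.452

P(positive screen | ¬actual drug use) = 0.02×0.97×0.92 + 0.29×0.97×0.08 + 0.4×0.03×0.92 + 0.57×0.03×0.08 = 0.017848 + 0.022504 + 0.011040 + 0.001368 = 0.052760
Of this, 0.023872 comes from 0.022504 + 0.001368 (the lab handling error=true cases).
P(lab handling error | positive screen, ¬actual drug use) = 0.023872 / 0.052760 ≈ 0.452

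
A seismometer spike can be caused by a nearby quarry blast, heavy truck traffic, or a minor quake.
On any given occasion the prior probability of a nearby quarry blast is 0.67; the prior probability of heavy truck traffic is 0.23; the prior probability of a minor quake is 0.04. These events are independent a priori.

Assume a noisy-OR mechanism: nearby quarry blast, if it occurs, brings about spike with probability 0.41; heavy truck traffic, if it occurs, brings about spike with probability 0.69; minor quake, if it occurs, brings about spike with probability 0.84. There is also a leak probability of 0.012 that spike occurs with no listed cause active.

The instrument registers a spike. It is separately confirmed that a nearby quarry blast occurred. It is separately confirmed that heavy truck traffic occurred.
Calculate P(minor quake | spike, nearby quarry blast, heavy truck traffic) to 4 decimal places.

Under noisy-OR, P(spike | causes) = 1 − (1−0.012)·∏(1−qᵢ) over the active causes.
Numerator (weight on configurations with minor quake): 0.971087*0.04 = 0.038843
The normalizing constant is 0.819295*0.96 + 0.971087*0.04 = 0.825366
P(minor quake | spike, nearby quarry blast, heavy truck traffic) = 0.038843/0.825366 ≈ 0.0471

P(minor quake | spike, nearby quarry blast, heavy truck traffic) ≈ 0.0471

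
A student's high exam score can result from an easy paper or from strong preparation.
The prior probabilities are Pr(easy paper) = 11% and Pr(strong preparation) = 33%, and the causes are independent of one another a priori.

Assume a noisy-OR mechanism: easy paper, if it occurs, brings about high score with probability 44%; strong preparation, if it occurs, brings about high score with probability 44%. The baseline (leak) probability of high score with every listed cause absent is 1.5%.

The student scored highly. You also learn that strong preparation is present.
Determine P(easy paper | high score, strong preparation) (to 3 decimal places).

Under noisy-OR, P(high score | causes) = 1 − (1−0.015)·∏(1−qᵢ) over the active causes.
Sum P(high score|·) weighted by the priors over both values of easy paper:
  P(high score | strong preparation) = 0.4484·0.89 + 0.691104·0.11
        = 0.399076 + 0.076021 = 0.475097
Configurations with easy paper contribute 0.076021, so
  P(easy paper | high score, strong preparation) = 0.076021 / 0.475097 ≈ 0.160

P(easy paper | high score, strong preparation) ≈ 0.160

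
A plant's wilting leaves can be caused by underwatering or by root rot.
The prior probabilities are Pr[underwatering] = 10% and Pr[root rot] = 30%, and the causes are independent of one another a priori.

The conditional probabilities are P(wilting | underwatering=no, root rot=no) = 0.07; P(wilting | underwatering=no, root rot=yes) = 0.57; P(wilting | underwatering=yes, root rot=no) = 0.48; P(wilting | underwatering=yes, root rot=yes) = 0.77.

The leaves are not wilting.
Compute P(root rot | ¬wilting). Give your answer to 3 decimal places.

P(¬wilting) = 0.93*0.9*0.7 + 0.43*0.9*0.3 + 0.52*0.1*0.7 + 0.23*0.1*0.3 = 0.585900 + 0.116100 + 0.036400 + 0.006900 = 0.745300
The root rot-present share is 0.116100 + 0.006900 = 0.123000.
Hence the posterior is 0.123000/0.745300 ≈ 0.165.

P(root rot | ¬wilting) ≈ 0.165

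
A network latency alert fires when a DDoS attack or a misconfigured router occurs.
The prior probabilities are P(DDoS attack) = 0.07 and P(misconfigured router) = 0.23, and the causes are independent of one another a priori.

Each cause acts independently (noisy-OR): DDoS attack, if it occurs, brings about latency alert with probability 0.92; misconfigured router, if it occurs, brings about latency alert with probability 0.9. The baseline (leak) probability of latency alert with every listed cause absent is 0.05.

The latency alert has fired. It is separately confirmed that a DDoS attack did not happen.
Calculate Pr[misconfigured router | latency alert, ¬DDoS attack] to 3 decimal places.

Under noisy-OR, P(latency alert | causes) = 1 − (1−0.05)·∏(1−qᵢ) over the active causes.
By total probability over both values of misconfigured router:
  P(latency alert | ¬DDoS attack) = 0.05·0.77 + 0.905·0.23
        = 0.038500 + 0.208150 = 0.246650
Keeping only the misconfigured router-present terms gives 0.208150, so
  P(misconfigured router | latency alert, ¬DDoS attack) = 0.208150 / 0.246650 ≈ 0.844

Pr[misconfigured router | latency alert, ¬DDoS attack] ≈ 0.844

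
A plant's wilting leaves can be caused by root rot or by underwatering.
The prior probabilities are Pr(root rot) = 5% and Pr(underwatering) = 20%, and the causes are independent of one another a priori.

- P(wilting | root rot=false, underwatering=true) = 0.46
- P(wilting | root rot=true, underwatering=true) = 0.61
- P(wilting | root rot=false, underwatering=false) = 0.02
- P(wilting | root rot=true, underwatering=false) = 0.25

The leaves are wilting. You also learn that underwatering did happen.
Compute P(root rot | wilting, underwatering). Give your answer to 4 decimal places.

P(root rot | wilting, underwatering) ≈ 0.0652

P(wilting | underwatering) = 0.46×0.95 + 0.61×0.05 = 0.437000 + 0.030500 = 0.467500
Restricting to configurations with root rot present: 0.61×0.05 = 0.030500.
So P(root rot | wilting, underwatering) = 0.030500/0.467500 ≈ 0.0652.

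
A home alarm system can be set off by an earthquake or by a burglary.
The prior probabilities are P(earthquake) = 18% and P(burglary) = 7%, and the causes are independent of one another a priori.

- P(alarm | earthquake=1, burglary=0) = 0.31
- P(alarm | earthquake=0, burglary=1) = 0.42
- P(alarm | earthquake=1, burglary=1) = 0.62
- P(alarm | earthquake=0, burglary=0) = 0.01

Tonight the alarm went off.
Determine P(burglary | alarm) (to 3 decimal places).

Enumerate the 4 (earthquake, burglary) configurations and weight by the priors:
  P(alarm) = 0.01×0.82×0.93 + 0.42×0.82×0.07 + 0.31×0.18×0.93 + 0.62×0.18×0.07
        = 0.007626 + 0.024108 + 0.051894 + 0.007812 = 0.091440
The terms with burglary present sum to 0.031920, so
  P(burglary | alarm) = 0.031920 / 0.091440 ≈ 0.349

P(burglary | alarm) ≈ 0.349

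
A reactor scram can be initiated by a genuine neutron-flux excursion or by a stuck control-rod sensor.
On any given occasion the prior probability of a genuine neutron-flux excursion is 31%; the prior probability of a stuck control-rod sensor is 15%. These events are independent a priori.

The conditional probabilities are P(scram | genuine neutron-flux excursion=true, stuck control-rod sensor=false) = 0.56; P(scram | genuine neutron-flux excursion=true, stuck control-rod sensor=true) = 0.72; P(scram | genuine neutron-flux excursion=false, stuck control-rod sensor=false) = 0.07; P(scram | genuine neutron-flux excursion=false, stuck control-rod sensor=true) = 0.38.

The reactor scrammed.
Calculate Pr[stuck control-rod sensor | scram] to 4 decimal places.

Pr[stuck control-rod sensor | scram] ≈ 0.2785

P(scram) = 0.07·0.69·0.85 + 0.38·0.69·0.15 + 0.56·0.31·0.85 + 0.72·0.31·0.15 = 0.041055 + 0.039330 + 0.147560 + 0.033480 = 0.261425
The stuck control-rod sensor-present share is 0.039330 + 0.033480 = 0.072810.
P(stuck control-rod sensor | scram) = 0.072810 / 0.261425 ≈ 0.2785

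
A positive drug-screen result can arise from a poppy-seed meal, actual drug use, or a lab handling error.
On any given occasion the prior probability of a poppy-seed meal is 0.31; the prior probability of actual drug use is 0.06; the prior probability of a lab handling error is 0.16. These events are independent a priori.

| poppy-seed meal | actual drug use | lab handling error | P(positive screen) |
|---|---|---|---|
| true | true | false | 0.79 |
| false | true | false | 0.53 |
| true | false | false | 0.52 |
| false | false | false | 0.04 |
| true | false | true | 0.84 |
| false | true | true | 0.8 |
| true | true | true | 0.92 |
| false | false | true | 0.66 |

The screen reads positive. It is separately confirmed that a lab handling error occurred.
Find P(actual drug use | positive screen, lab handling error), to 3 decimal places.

P(actual drug use | positive screen, lab handling error) ≈ 0.069

P(positive screen | lab handling error) = 0.66*0.69*0.94 + 0.8*0.69*0.06 + 0.84*0.31*0.94 + 0.92*0.31*0.06 = 0.428076 + 0.033120 + 0.244776 + 0.017112 = 0.723084
Restricting to configurations with actual drug use present: 0.033120 + 0.017112 = 0.050232.
P(actual drug use | positive screen, lab handling error) = 0.050232 / 0.723084 ≈ 0.069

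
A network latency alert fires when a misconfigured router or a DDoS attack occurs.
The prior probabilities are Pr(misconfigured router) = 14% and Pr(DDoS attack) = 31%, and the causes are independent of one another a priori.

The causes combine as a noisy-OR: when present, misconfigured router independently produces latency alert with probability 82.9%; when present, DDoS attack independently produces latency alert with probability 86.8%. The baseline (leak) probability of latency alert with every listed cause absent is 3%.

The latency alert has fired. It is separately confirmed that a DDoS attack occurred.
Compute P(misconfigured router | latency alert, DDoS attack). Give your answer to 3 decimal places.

P(misconfigured router | latency alert, DDoS attack) ≈ 0.154

Under noisy-OR, P(latency alert | causes) = 1 − (1−0.03)·∏(1−qᵢ) over the active causes.
For the numerator, keep only misconfigured router=true terms: 0.978105*0.14 = 0.136935
Denominator P(latency alert | DDoS attack): 0.87196*0.86 + 0.978105*0.14 = 0.886821
P(misconfigured router | latency alert, DDoS attack) = 0.136935/0.886821 ≈ 0.154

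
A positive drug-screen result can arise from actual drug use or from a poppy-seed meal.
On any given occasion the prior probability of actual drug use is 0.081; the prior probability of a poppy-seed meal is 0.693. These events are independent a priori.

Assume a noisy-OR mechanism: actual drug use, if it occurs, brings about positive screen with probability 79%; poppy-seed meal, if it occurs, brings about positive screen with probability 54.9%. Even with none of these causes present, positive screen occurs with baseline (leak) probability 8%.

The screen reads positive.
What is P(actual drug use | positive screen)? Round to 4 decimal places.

Under noisy-OR, P(positive screen | causes) = 1 − (1−0.08)·∏(1−qᵢ) over the active causes.
P(positive screen) = 0.08·0.919·0.307 + 0.58508·0.919·0.693 + 0.8068·0.081·0.307 + 0.912867·0.081·0.693 = 0.022571 + 0.372618 + 0.020063 + 0.051242 = 0.466494
The actual drug use-present share is 0.020063 + 0.051242 = 0.071305.
So P(actual drug use | positive screen) = 0.071305/0.466494 ≈ 0.1529.

P(actual drug use | positive screen) ≈ 0.1529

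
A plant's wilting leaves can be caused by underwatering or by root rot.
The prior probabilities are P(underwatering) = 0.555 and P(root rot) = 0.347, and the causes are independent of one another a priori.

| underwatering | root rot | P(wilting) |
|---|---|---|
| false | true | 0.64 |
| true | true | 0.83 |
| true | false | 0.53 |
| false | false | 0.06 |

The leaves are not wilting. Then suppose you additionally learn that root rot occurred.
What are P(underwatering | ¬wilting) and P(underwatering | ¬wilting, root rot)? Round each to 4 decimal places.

P(underwatering | ¬wilting) ≈ 0.3819; P(underwatering | ¬wilting, root rot) ≈ 0.3707

Weight on underwatering=true, given the evidence: 0.170335 + 0.032739 = 0.203074
The normalizing constant is 0.94·0.445·0.653 + 0.36·0.445·0.347 + 0.47·0.555·0.653 + 0.17·0.555·0.347 = 0.531813
P(underwatering | ¬wilting) = 0.203074/0.531813 ≈ 0.3819

With the extra evidence:
Enumerate both values of underwatering and weight by the priors:
  P(¬wilting | root rot) = 0.36×0.445 + 0.17×0.555
        = 0.160200 + 0.094350 = 0.254550
Configurations with underwatering contribute 0.094350, so
  P(underwatering | ¬wilting, root rot) = 0.094350 / 0.254550 ≈ 0.3707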